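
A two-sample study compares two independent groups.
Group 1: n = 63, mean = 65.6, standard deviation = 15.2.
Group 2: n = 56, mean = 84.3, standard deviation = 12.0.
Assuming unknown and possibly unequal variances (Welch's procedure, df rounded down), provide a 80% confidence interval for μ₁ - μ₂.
(-21.92, -15.48)

Difference: x̄₁ - x̄₂ = -18.70
SE = √(s₁²/n₁ + s₂²/n₂) = √(15.2²/63 + 12.0²/56) = 2.4977
df = 115.45 → 115 (Welch–Satterthwaite, rounded down)
t* = 1.289

CI: -18.70 ± 1.289 · 2.4977 = -18.70 ± 3.22 = (-21.92, -15.48)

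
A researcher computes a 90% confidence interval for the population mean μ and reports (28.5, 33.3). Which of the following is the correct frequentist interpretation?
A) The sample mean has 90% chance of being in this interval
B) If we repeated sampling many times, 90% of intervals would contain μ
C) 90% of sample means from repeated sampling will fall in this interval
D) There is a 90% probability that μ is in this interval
B

A) Wrong — x̄ is observed and sits in the interval by construction.
B) Correct — this is the frequentist long-run coverage interpretation.
C) Wrong — coverage applies to intervals containing μ, not to future x̄ values.
D) Wrong — μ is fixed; the randomness lives in the interval, not in μ.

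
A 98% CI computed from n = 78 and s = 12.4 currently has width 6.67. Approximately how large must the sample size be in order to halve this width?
n ≈ 312

CI width ∝ 1/√n
To reduce width by factor 2, need √n to grow by 2 → need 2² = 4 times as many samples.

Current: n = 78, width = 6.67
New: n = 312, width ≈ 3.28

Width reduced by factor of 6.67/3.28 = 2.03.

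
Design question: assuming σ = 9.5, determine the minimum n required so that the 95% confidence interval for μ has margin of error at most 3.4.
n ≥ 30

For margin E ≤ 3.4:
n ≥ (z* · σ / E)²
n ≥ (1.960 · 9.5 / 3.4)²
n ≥ 29.99

Minimum n = 30 (rounding up)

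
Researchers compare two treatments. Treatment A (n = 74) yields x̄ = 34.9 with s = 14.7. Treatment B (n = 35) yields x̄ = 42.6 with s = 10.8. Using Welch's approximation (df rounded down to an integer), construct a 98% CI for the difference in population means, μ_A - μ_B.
(-13.62, -1.78)

Difference: x̄₁ - x̄₂ = -7.70
SE = √(s₁²/n₁ + s₂²/n₂) = √(14.7²/74 + 10.8²/35) = 2.5005
df = 88.16 → 88 (Welch–Satterthwaite, rounded down)
t* = 2.369

CI: -7.70 ± 2.369 · 2.5005 = -7.70 ± 5.92 = (-13.62, -1.78)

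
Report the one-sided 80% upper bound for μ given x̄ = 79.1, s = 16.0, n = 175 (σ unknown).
μ ≤ 80.12

Upper bound (one-sided):
t* = 0.844 (one-sided for 80%)
Upper bound = x̄ + t* · s/√n = 79.1 + 0.844 · 16.0/√175 = 80.12

We are 80% confident that μ ≤ 80.12.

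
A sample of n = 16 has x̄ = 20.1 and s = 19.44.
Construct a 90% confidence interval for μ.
(11.58, 28.62)

t-interval (σ unknown):
df = n - 1 = 15
t* = 1.753 for 90% confidence

Margin of error = t* · s/√n = 1.753 · 19.44/√16 = 8.52

CI: (11.58, 28.62)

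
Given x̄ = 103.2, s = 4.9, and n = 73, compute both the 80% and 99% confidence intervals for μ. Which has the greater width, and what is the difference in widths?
99% CI is wider by 1.55

df = 72
80% CI: t* = 1.293, (102.46, 103.94), width = 2 · t* · s/√n = 1.48
99% CI: t* = 2.646, (101.68, 104.72), width = 2 · t* · s/√n = 3.03

The 99% CI is wider by 3.03 - 1.48 = 1.55.
Higher confidence requires a wider interval.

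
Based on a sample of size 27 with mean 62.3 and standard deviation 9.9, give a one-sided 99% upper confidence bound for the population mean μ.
μ ≤ 67.02

Upper bound (one-sided):
t* = 2.479 (one-sided for 99%)
Upper bound = x̄ + t* · s/√n = 62.3 + 2.479 · 9.9/√27 = 67.02

We are 99% confident that μ ≤ 67.02.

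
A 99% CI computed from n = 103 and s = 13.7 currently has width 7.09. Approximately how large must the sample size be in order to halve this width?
n ≈ 412

CI width ∝ 1/√n
To reduce width by factor 2, need √n to grow by 2 → need 2² = 4 times as many samples.

Current: n = 103, width = 7.09
New: n = 412, width ≈ 3.49

Width reduced by factor of 7.09/3.49 = 2.03.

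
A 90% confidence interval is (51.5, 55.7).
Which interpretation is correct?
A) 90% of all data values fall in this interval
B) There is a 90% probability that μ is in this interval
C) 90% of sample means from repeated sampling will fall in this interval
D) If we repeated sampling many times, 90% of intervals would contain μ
D

A) Wrong — a CI is about the parameter μ, not individual data values.
B) Wrong — μ is fixed; the randomness lives in the interval, not in μ.
C) Wrong — coverage applies to intervals containing μ, not to future x̄ values.
D) Correct — this is the frequentist long-run coverage interpretation.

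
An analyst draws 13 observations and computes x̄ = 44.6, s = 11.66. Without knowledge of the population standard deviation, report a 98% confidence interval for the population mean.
(35.93, 53.27)

t-interval (σ unknown):
df = n - 1 = 12
t* = 2.681 for 98% confidence

Margin of error = t* · s/√n = 2.681 · 11.66/√13 = 8.67

CI: (35.93, 53.27)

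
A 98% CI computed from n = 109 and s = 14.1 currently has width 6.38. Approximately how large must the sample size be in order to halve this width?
n ≈ 436

CI width ∝ 1/√n
To reduce width by factor 2, need √n to grow by 2 → need 2² = 4 times as many samples.

Current: n = 109, width = 6.38
New: n = 436, width ≈ 3.15

Width reduced by factor of 6.38/3.15 = 2.03.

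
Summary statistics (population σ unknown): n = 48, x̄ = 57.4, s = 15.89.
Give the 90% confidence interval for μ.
(53.55, 61.25)

t-interval (σ unknown):
df = n - 1 = 47
t* = 1.678 for 90% confidence

Margin of error = t* · s/√n = 1.678 · 15.89/√48 = 3.85

CI: (53.55, 61.25)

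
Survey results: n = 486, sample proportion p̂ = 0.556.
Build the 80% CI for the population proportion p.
(0.527, 0.585)

Proportion CI:
SE = √(p̂(1-p̂)/n) = √(0.556 · 0.444 / 486) = 0.02254

z* = 1.282
Margin = z* · SE = 1.282 · 0.02254 = 0.0289

CI: 0.556 ± 0.0289 = (0.527, 0.585)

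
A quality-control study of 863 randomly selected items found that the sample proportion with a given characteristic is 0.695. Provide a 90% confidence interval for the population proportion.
(0.669, 0.721)

Proportion CI:
SE = √(p̂(1-p̂)/n) = √(0.695 · 0.305 / 863) = 0.01567

z* = 1.645
Margin = z* · SE = 1.645 · 0.01567 = 0.0258

CI: 0.695 ± 0.0258 = (0.669, 0.721)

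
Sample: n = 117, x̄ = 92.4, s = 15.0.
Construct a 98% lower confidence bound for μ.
μ ≥ 89.52

Lower bound (one-sided):
t* = 2.077 (one-sided for 98%)
Lower bound = x̄ - t* · s/√n = 92.4 - 2.077 · 15.0/√117 = 89.52

We are 98% confident that μ ≥ 89.52.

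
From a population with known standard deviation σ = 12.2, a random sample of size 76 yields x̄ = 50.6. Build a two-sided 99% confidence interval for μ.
(47.00, 54.20)

z-interval (σ known):
z* = 2.576 for 99% confidence

Margin of error = z* · σ/√n = 2.576 · 12.2/√76 = 3.60

CI: (50.6 - 3.60, 50.6 + 3.60) = (47.00, 54.20)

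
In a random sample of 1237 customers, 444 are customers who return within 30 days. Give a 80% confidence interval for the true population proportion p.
(0.341, 0.376)

Proportion CI:
p̂ = 444/1237 = 0.35893
SE = √(p̂(1-p̂)/n) = √(0.35893 · 0.64107 / 1237) = 0.01364

z* = 1.282
Margin = z* · SE = 1.282 · 0.01364 = 0.0175

CI: 0.35893 ± 0.0175 = (0.341, 0.376)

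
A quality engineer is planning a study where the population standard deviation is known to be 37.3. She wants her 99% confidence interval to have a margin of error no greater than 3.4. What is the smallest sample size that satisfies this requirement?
n ≥ 799

For margin E ≤ 3.4:
n ≥ (z* · σ / E)²
n ≥ (2.576 · 37.3 / 3.4)²
n ≥ 798.64

Minimum n = 799 (rounding up)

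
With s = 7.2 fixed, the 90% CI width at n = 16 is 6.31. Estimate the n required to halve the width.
n ≈ 64

CI width ∝ 1/√n
To reduce width by factor 2, need √n to grow by 2 → need 2² = 4 times as many samples.

Current: n = 16, width = 6.31
New: n = 64, width ≈ 3.00

Width reduced by factor of 6.31/3.00 = 2.10.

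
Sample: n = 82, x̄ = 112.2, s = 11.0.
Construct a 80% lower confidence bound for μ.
μ ≥ 111.17

Lower bound (one-sided):
t* = 0.846 (one-sided for 80%)
Lower bound = x̄ - t* · s/√n = 112.2 - 0.846 · 11.0/√82 = 111.17

We are 80% confident that μ ≥ 111.17.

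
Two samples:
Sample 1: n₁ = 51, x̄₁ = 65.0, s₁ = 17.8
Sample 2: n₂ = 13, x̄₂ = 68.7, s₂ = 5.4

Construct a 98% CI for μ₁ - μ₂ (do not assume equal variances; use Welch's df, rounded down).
(-10.65, 3.25)

Difference: x̄₁ - x̄₂ = -3.70
SE = √(s₁²/n₁ + s₂²/n₂) = √(17.8²/51 + 5.4²/13) = 2.9079
df = 60.02 → 60 (Welch–Satterthwaite, rounded down)
t* = 2.390

CI: -3.70 ± 2.390 · 2.9079 = -3.70 ± 6.95 = (-10.65, 3.25)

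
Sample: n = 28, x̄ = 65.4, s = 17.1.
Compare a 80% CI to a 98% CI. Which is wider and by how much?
98% CI is wider by 7.49

df = 27
80% CI: t* = 1.314, (61.15, 69.65), width = 2 · t* · s/√n = 8.49
98% CI: t* = 2.473, (57.41, 73.39), width = 2 · t* · s/√n = 15.98

The 98% CI is wider by 15.98 - 8.49 = 7.49.
Higher confidence requires a wider interval.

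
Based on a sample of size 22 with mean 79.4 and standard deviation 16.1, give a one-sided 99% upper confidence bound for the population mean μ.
μ ≤ 88.04

Upper bound (one-sided):
t* = 2.518 (one-sided for 99%)
Upper bound = x̄ + t* · s/√n = 79.4 + 2.518 · 16.1/√22 = 88.04

We are 99% confident that μ ≤ 88.04.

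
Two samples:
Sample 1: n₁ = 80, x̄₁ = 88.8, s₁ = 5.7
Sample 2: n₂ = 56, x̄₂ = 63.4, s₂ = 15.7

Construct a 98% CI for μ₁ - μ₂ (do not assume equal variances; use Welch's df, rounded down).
(20.17, 30.63)

Difference: x̄₁ - x̄₂ = 25.40
SE = √(s₁²/n₁ + s₂²/n₂) = √(5.7²/80 + 15.7²/56) = 2.1927
df = 65.23 → 65 (Welch–Satterthwaite, rounded down)
t* = 2.385

CI: 25.40 ± 2.385 · 2.1927 = 25.40 ± 5.23 = (20.17, 30.63)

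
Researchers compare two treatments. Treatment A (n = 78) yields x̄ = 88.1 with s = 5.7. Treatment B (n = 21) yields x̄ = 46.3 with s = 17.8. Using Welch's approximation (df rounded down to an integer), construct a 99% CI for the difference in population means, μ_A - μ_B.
(30.65, 52.95)

Difference: x̄₁ - x̄₂ = 41.80
SE = √(s₁²/n₁ + s₂²/n₂) = √(5.7²/78 + 17.8²/21) = 3.9375
df = 21.12 → 21 (Welch–Satterthwaite, rounded down)
t* = 2.831

CI: 41.80 ± 2.831 · 3.9375 = 41.80 ± 11.15 = (30.65, 52.95)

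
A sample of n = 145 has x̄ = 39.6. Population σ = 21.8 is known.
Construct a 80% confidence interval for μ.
(37.28, 41.92)

z-interval (σ known):
z* = 1.282 for 80% confidence

Margin of error = z* · σ/√n = 1.282 · 21.8/√145 = 2.32

CI: (39.6 - 2.32, 39.6 + 2.32) = (37.28, 41.92)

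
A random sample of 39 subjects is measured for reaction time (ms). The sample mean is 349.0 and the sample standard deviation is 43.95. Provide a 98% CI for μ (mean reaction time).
(331.91, 366.09)

t-interval (σ unknown):
df = n - 1 = 38
t* = 2.429 for 98% confidence

Margin of error = t* · s/√n = 2.429 · 43.95/√39 = 17.09

CI: (331.91, 366.09)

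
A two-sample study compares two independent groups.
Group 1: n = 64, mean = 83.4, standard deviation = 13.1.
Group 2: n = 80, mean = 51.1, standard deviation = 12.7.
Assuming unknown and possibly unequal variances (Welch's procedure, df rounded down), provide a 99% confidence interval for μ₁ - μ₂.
(26.64, 37.96)

Difference: x̄₁ - x̄₂ = 32.30
SE = √(s₁²/n₁ + s₂²/n₂) = √(13.1²/64 + 12.7²/80) = 2.1674
df = 133.27 → 133 (Welch–Satterthwaite, rounded down)
t* = 2.613

CI: 32.30 ± 2.613 · 2.1674 = 32.30 ± 5.66 = (26.64, 37.96)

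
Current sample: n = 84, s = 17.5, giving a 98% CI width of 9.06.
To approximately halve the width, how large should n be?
n ≈ 336

CI width ∝ 1/√n
To reduce width by factor 2, need √n to grow by 2 → need 2² = 4 times as many samples.

Current: n = 84, width = 9.06
New: n = 336, width ≈ 4.46

Width reduced by factor of 9.06/4.46 = 2.03.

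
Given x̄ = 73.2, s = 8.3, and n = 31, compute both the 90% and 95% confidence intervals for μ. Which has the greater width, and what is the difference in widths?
95% CI is wider by 1.03

df = 30
90% CI: t* = 1.697, (70.67, 75.73), width = 2 · t* · s/√n = 5.06
95% CI: t* = 2.042, (70.16, 76.24), width = 2 · t* · s/√n = 6.09

The 95% CI is wider by 6.09 - 5.06 = 1.03.
Higher confidence requires a wider interval.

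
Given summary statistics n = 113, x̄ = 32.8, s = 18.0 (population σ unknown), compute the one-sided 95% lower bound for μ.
μ ≥ 29.99

Lower bound (one-sided):
t* = 1.659 (one-sided for 95%)
Lower bound = x̄ - t* · s/√n = 32.8 - 1.659 · 18.0/√113 = 29.99

We are 95% confident that μ ≥ 29.99.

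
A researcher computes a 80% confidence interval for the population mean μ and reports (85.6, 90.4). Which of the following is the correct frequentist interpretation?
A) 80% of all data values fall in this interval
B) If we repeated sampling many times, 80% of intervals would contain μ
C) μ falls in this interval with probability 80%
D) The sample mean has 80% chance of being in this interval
B

A) Wrong — a CI is about the parameter μ, not individual data values.
B) Correct — this is the frequentist long-run coverage interpretation.
C) Wrong — μ is fixed; the randomness lives in the interval, not in μ.
D) Wrong — x̄ is observed and sits in the interval by construction.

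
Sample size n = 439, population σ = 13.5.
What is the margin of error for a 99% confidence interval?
Margin of error = 1.66

Margin of error = z* · σ/√n
= 2.576 · 13.5/√439
= 2.576 · 13.5/20.9523
= 1.66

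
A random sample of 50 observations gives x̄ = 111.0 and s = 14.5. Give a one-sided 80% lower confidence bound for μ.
μ ≥ 109.26

Lower bound (one-sided):
t* = 0.849 (one-sided for 80%)
Lower bound = x̄ - t* · s/√n = 111.0 - 0.849 · 14.5/√50 = 109.26

We are 80% confident that μ ≥ 109.26.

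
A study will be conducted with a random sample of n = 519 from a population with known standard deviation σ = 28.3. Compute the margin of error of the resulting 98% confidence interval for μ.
Margin of error = 2.89

Margin of error = z* · σ/√n
= 2.326 · 28.3/√519
= 2.326 · 28.3/22.7816
= 2.89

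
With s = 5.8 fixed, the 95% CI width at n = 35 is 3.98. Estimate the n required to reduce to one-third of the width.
n ≈ 315

CI width ∝ 1/√n
To reduce width by factor 3, need √n to grow by 3 → need 3² = 9 times as many samples.

Current: n = 35, width = 3.98
New: n = 315, width ≈ 1.29

Width reduced by factor of 3.98/1.29 = 3.09.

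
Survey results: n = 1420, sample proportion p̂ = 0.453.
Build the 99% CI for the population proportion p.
(0.419, 0.487)

Proportion CI:
SE = √(p̂(1-p̂)/n) = √(0.453 · 0.547 / 1420) = 0.01321

z* = 2.576
Margin = z* · SE = 2.576 · 0.01321 = 0.0340

CI: 0.453 ± 0.0340 = (0.419, 0.487)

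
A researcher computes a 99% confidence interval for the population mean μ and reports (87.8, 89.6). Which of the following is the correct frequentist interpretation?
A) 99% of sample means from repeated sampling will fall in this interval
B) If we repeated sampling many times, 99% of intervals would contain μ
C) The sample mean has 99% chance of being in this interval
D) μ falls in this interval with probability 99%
B

A) Wrong — coverage applies to intervals containing μ, not to future x̄ values.
B) Correct — this is the frequentist long-run coverage interpretation.
C) Wrong — x̄ is observed and sits in the interval by construction.
D) Wrong — μ is fixed; the randomness lives in the interval, not in μ.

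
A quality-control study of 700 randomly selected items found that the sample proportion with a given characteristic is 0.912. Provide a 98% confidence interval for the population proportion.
(0.887, 0.937)

Proportion CI:
SE = √(p̂(1-p̂)/n) = √(0.912 · 0.088 / 700) = 0.01071

z* = 2.326
Margin = z* · SE = 2.326 · 0.01071 = 0.0249

CI: 0.912 ± 0.0249 = (0.887, 0.937)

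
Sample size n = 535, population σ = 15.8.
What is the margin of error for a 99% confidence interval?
Margin of error = 1.76

Margin of error = z* · σ/√n
= 2.576 · 15.8/√535
= 2.576 · 15.8/23.1301
= 1.76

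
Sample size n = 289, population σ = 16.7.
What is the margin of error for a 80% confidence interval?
Margin of error = 1.26

Margin of error = z* · σ/√n
= 1.282 · 16.7/√289
= 1.282 · 16.7/17.0000
= 1.26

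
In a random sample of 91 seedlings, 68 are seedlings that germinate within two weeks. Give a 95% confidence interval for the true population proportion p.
(0.658, 0.837)

Proportion CI:
p̂ = 68/91 = 0.74725
SE = √(p̂(1-p̂)/n) = √(0.74725 · 0.25275 / 91) = 0.04556

z* = 1.960
Margin = z* · SE = 1.960 · 0.04556 = 0.0893

CI: 0.74725 ± 0.0893 = (0.658, 0.837)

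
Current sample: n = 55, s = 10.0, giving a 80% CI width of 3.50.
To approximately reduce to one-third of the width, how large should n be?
n ≈ 495

CI width ∝ 1/√n
To reduce width by factor 3, need √n to grow by 3 → need 3² = 9 times as many samples.

Current: n = 55, width = 3.50
New: n = 495, width ≈ 1.15

Width reduced by factor of 3.50/1.15 = 3.04.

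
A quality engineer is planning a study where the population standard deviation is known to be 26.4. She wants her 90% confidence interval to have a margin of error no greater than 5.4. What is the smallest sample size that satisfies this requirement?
n ≥ 65

For margin E ≤ 5.4:
n ≥ (z* · σ / E)²
n ≥ (1.645 · 26.4 / 5.4)²
n ≥ 64.68

Minimum n = 65 (rounding up)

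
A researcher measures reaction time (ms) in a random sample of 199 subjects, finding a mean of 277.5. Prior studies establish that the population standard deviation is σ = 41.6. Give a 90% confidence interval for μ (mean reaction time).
(272.65, 282.35)

z-interval (σ known):
z* = 1.645 for 90% confidence

Margin of error = z* · σ/√n = 1.645 · 41.6/√199 = 4.85

CI: (277.5 - 4.85, 277.5 + 4.85) = (272.65, 282.35)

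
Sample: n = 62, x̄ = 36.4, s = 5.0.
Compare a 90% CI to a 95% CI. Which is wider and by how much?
95% CI is wider by 0.42

df = 61
90% CI: t* = 1.670, (35.34, 37.46), width = 2 · t* · s/√n = 2.12
95% CI: t* = 2.000, (35.13, 37.67), width = 2 · t* · s/√n = 2.54

The 95% CI is wider by 2.54 - 2.12 = 0.42.
Higher confidence requires a wider interval.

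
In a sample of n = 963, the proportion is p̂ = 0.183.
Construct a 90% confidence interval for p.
(0.163, 0.203)

Proportion CI:
SE = √(p̂(1-p̂)/n) = √(0.183 · 0.817 / 963) = 0.01246

z* = 1.645
Margin = z* · SE = 1.645 · 0.01246 = 0.0205

CI: 0.183 ± 0.0205 = (0.163, 0.203)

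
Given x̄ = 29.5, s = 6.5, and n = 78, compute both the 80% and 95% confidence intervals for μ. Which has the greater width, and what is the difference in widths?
95% CI is wider by 1.03

df = 77
80% CI: t* = 1.293, (28.55, 30.45), width = 2 · t* · s/√n = 1.90
95% CI: t* = 1.991, (28.03, 30.97), width = 2 · t* · s/√n = 2.93

The 95% CI is wider by 2.93 - 1.90 = 1.03.
Higher confidence requires a wider interval.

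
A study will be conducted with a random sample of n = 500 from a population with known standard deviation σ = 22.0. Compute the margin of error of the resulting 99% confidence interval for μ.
Margin of error = 2.53

Margin of error = z* · σ/√n
= 2.576 · 22.0/√500
= 2.576 · 22.0/22.3607
= 2.53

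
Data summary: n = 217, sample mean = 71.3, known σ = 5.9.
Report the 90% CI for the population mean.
(70.64, 71.96)

z-interval (σ known):
z* = 1.645 for 90% confidence

Margin of error = z* · σ/√n = 1.645 · 5.9/√217 = 0.66

CI: (71.3 - 0.66, 71.3 + 0.66) = (70.64, 71.96)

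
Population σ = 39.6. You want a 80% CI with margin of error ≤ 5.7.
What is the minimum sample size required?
n ≥ 80

For margin E ≤ 5.7:
n ≥ (z* · σ / E)²
n ≥ (1.282 · 39.6 / 5.7)²
n ≥ 79.33

Minimum n = 80 (rounding up)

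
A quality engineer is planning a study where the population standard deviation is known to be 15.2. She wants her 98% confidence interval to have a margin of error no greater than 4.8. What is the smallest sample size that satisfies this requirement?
n ≥ 55

For margin E ≤ 4.8:
n ≥ (z* · σ / E)²
n ≥ (2.326 · 15.2 / 4.8)²
n ≥ 54.25

Minimum n = 55 (rounding up)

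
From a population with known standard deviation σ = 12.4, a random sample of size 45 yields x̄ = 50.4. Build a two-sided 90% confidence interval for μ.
(47.36, 53.44)

z-interval (σ known):
z* = 1.645 for 90% confidence

Margin of error = z* · σ/√n = 1.645 · 12.4/√45 = 3.04

CI: (50.4 - 3.04, 50.4 + 3.04) = (47.36, 53.44)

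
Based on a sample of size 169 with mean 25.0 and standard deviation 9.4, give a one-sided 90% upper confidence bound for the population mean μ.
μ ≤ 25.93

Upper bound (one-sided):
t* = 1.287 (one-sided for 90%)
Upper bound = x̄ + t* · s/√n = 25.0 + 1.287 · 9.4/√169 = 25.93

We are 90% confident that μ ≤ 25.93.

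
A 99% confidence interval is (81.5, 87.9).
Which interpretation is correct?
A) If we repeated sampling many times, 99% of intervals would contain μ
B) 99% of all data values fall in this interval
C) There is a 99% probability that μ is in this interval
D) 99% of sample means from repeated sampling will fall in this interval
A

A) Correct — this is the frequentist long-run coverage interpretation.
B) Wrong — a CI is about the parameter μ, not individual data values.
C) Wrong — μ is fixed; the randomness lives in the interval, not in μ.
D) Wrong — coverage applies to intervals containing μ, not to future x̄ values.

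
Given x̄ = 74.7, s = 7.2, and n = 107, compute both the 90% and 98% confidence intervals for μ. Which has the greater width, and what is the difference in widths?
98% CI is wider by 0.98

df = 106
90% CI: t* = 1.659, (73.55, 75.85), width = 2 · t* · s/√n = 2.31
98% CI: t* = 2.362, (73.06, 76.34), width = 2 · t* · s/√n = 3.29

The 98% CI is wider by 3.29 - 2.31 = 0.98.
Higher confidence requires a wider interval.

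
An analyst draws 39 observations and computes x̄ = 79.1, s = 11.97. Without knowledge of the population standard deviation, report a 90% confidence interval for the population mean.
(75.87, 82.33)

t-interval (σ unknown):
df = n - 1 = 38
t* = 1.686 for 90% confidence

Margin of error = t* · s/√n = 1.686 · 11.97/√39 = 3.23

CI: (75.87, 82.33)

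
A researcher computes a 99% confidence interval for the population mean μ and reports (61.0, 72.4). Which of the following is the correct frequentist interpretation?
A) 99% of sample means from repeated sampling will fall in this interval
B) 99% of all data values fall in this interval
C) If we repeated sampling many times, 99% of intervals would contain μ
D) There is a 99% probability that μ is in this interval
C

A) Wrong — coverage applies to intervals containing μ, not to future x̄ values.
B) Wrong — a CI is about the parameter μ, not individual data values.
C) Correct — this is the frequentist long-run coverage interpretation.
D) Wrong — μ is fixed; the randomness lives in the interval, not in μ.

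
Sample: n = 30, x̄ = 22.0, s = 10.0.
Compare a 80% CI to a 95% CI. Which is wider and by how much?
95% CI is wider by 2.68

df = 29
80% CI: t* = 1.311, (19.61, 24.39), width = 2 · t* · s/√n = 4.79
95% CI: t* = 2.045, (18.27, 25.73), width = 2 · t* · s/√n = 7.47

The 95% CI is wider by 7.47 - 4.79 = 2.68.
Higher confidence requires a wider interval.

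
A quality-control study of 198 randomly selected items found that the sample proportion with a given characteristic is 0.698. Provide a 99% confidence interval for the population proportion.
(0.614, 0.782)

Proportion CI:
SE = √(p̂(1-p̂)/n) = √(0.698 · 0.302 / 198) = 0.03263

z* = 2.576
Margin = z* · SE = 2.576 · 0.03263 = 0.0841

CI: 0.698 ± 0.0841 = (0.614, 0.782)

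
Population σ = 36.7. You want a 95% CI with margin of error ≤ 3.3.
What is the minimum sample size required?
n ≥ 476

For margin E ≤ 3.3:
n ≥ (z* · σ / E)²
n ≥ (1.960 · 36.7 / 3.3)²
n ≥ 475.13

Minimum n = 476 (rounding up)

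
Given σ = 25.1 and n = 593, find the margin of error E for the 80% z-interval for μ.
Margin of error = 1.32

Margin of error = z* · σ/√n
= 1.282 · 25.1/√593
= 1.282 · 25.1/24.3516
= 1.32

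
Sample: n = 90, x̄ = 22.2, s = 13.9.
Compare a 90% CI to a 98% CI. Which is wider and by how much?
98% CI is wider by 2.07

df = 89
90% CI: t* = 1.662, (19.76, 24.64), width = 2 · t* · s/√n = 4.87
98% CI: t* = 2.369, (18.73, 25.67), width = 2 · t* · s/√n = 6.94

The 98% CI is wider by 6.94 - 4.87 = 2.07.
Higher confidence requires a wider interval.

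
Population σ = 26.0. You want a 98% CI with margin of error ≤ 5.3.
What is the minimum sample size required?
n ≥ 131

For margin E ≤ 5.3:
n ≥ (z* · σ / E)²
n ≥ (2.326 · 26.0 / 5.3)²
n ≥ 130.20

Minimum n = 131 (rounding up)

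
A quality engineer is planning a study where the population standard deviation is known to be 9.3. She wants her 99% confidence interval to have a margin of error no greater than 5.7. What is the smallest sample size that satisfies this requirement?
n ≥ 18

For margin E ≤ 5.7:
n ≥ (z* · σ / E)²
n ≥ (2.576 · 9.3 / 5.7)²
n ≥ 17.66

Minimum n = 18 (rounding up)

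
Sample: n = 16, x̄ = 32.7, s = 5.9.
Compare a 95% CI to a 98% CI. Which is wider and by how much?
98% CI is wider by 1.39

df = 15
95% CI: t* = 2.131, (29.56, 35.84), width = 2 · t* · s/√n = 6.29
98% CI: t* = 2.602, (28.86, 36.54), width = 2 · t* · s/√n = 7.68

The 98% CI is wider by 7.68 - 6.29 = 1.39.
Higher confidence requires a wider interval.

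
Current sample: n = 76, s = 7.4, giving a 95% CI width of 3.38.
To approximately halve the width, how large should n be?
n ≈ 304

CI width ∝ 1/√n
To reduce width by factor 2, need √n to grow by 2 → need 2² = 4 times as many samples.

Current: n = 76, width = 3.38
New: n = 304, width ≈ 1.67

Width reduced by factor of 3.38/1.67 = 2.02.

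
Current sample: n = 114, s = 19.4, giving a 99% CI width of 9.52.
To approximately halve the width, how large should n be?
n ≈ 456

CI width ∝ 1/√n
To reduce width by factor 2, need √n to grow by 2 → need 2² = 4 times as many samples.

Current: n = 114, width = 9.52
New: n = 456, width ≈ 4.70

Width reduced by factor of 9.52/4.70 = 2.03.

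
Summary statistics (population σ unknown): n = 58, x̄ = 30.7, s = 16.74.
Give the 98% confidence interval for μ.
(25.44, 35.96)

t-interval (σ unknown):
df = n - 1 = 57
t* = 2.394 for 98% confidence

Margin of error = t* · s/√n = 2.394 · 16.74/√58 = 5.26

CI: (25.44, 35.96)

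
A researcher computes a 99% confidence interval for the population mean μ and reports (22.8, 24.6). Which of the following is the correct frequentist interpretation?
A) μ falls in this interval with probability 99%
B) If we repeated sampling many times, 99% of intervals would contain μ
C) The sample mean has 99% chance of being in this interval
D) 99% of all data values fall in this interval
B

A) Wrong — μ is fixed; the randomness lives in the interval, not in μ.
B) Correct — this is the frequentist long-run coverage interpretation.
C) Wrong — x̄ is observed and sits in the interval by construction.
D) Wrong — a CI is about the parameter μ, not individual data values.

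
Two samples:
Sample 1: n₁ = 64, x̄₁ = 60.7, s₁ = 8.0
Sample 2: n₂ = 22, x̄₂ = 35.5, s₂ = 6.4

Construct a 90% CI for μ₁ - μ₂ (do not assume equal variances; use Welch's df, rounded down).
(22.36, 28.04)

Difference: x̄₁ - x̄₂ = 25.20
SE = √(s₁²/n₁ + s₂²/n₂) = √(8.0²/64 + 6.4²/22) = 1.6917
df = 45.26 → 45 (Welch–Satterthwaite, rounded down)
t* = 1.679

CI: 25.20 ± 1.679 · 1.6917 = 25.20 ± 2.84 = (22.36, 28.04)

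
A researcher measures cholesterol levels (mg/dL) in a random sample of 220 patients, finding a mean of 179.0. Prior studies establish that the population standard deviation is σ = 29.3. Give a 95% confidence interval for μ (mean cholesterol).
(175.13, 182.87)

z-interval (σ known):
z* = 1.960 for 95% confidence

Margin of error = z* · σ/√n = 1.960 · 29.3/√220 = 3.87

CI: (179.0 - 3.87, 179.0 + 3.87) = (175.13, 182.87)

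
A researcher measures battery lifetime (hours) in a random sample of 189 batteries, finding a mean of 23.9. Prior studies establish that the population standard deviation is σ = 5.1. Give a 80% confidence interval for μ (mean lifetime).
(23.42, 24.38)

z-interval (σ known):
z* = 1.282 for 80% confidence

Margin of error = z* · σ/√n = 1.282 · 5.1/√189 = 0.48

CI: (23.9 - 0.48, 23.9 + 0.48) = (23.42, 24.38)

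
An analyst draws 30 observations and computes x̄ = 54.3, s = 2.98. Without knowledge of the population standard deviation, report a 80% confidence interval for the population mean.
(53.59, 55.01)

t-interval (σ unknown):
df = n - 1 = 29
t* = 1.311 for 80% confidence

Margin of error = t* · s/√n = 1.311 · 2.98/√30 = 0.71

CI: (53.59, 55.01)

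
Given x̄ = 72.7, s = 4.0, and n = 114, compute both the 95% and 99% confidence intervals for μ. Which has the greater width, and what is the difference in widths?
99% CI is wider by 0.48

df = 113
95% CI: t* = 1.981, (71.96, 73.44), width = 2 · t* · s/√n = 1.48
99% CI: t* = 2.620, (71.72, 73.68), width = 2 · t* · s/√n = 1.96

The 99% CI is wider by 1.96 - 1.48 = 0.48.
Higher confidence requires a wider interval.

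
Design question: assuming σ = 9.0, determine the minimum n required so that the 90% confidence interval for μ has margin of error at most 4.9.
n ≥ 10

For margin E ≤ 4.9:
n ≥ (z* · σ / E)²
n ≥ (1.645 · 9.0 / 4.9)²
n ≥ 9.13

Minimum n = 10 (rounding up)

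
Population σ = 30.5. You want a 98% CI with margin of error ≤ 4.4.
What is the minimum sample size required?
n ≥ 260

For margin E ≤ 4.4:
n ≥ (z* · σ / E)²
n ≥ (2.326 · 30.5 / 4.4)²
n ≥ 259.96

Minimum n = 260 (rounding up)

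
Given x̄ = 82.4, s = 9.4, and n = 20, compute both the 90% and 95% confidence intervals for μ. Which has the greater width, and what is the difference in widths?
95% CI is wider by 1.53

df = 19
90% CI: t* = 1.729, (78.77, 86.03), width = 2 · t* · s/√n = 7.27
95% CI: t* = 2.093, (78.00, 86.80), width = 2 · t* · s/√n = 8.80

The 95% CI is wider by 8.80 - 7.27 = 1.53.
Higher confidence requires a wider interval.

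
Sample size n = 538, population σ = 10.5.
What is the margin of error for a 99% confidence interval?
Margin of error = 1.17

Margin of error = z* · σ/√n
= 2.576 · 10.5/√538
= 2.576 · 10.5/23.1948
= 1.17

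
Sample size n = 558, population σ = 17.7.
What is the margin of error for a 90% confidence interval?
Margin of error = 1.23

Margin of error = z* · σ/√n
= 1.645 · 17.7/√558
= 1.645 · 17.7/23.6220
= 1.23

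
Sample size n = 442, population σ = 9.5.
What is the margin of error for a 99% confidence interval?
Margin of error = 1.16

Margin of error = z* · σ/√n
= 2.576 · 9.5/√442
= 2.576 · 9.5/21.0238
= 1.16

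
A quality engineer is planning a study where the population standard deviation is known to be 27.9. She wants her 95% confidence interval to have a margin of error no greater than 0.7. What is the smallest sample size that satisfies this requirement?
n ≥ 6103

For margin E ≤ 0.7:
n ≥ (z* · σ / E)²
n ≥ (1.960 · 27.9 / 0.7)²
n ≥ 6102.73

Minimum n = 6103 (rounding up)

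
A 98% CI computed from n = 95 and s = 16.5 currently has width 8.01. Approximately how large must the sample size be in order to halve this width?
n ≈ 380

CI width ∝ 1/√n
To reduce width by factor 2, need √n to grow by 2 → need 2² = 4 times as many samples.

Current: n = 95, width = 8.01
New: n = 380, width ≈ 3.95

Width reduced by factor of 8.01/3.95 = 2.03.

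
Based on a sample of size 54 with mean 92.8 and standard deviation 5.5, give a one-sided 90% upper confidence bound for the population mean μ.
μ ≤ 93.77

Upper bound (one-sided):
t* = 1.298 (one-sided for 90%)
Upper bound = x̄ + t* · s/√n = 92.8 + 1.298 · 5.5/√54 = 93.77

We are 90% confident that μ ≤ 93.77.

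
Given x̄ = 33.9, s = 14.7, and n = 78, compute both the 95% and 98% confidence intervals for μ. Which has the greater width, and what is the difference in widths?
98% CI is wider by 1.28

df = 77
95% CI: t* = 1.991, (30.59, 37.21), width = 2 · t* · s/√n = 6.63
98% CI: t* = 2.376, (29.95, 37.85), width = 2 · t* · s/√n = 7.91

The 98% CI is wider by 7.91 - 6.63 = 1.28.
Higher confidence requires a wider interval.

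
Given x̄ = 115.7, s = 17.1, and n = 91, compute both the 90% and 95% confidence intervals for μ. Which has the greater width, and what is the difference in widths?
95% CI is wider by 1.16

df = 90
90% CI: t* = 1.662, (112.72, 118.68), width = 2 · t* · s/√n = 5.96
95% CI: t* = 1.987, (112.14, 119.26), width = 2 · t* · s/√n = 7.12

The 95% CI is wider by 7.12 - 5.96 = 1.16.
Higher confidence requires a wider interval.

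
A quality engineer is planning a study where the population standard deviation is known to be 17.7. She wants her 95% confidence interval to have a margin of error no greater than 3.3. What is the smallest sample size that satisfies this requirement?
n ≥ 111

For margin E ≤ 3.3:
n ≥ (z* · σ / E)²
n ≥ (1.960 · 17.7 / 3.3)²
n ≥ 110.52

Minimum n = 111 (rounding up)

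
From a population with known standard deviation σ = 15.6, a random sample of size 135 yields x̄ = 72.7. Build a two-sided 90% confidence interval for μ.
(70.49, 74.91)

z-interval (σ known):
z* = 1.645 for 90% confidence

Margin of error = z* · σ/√n = 1.645 · 15.6/√135 = 2.21

CI: (72.7 - 2.21, 72.7 + 2.21) = (70.49, 74.91)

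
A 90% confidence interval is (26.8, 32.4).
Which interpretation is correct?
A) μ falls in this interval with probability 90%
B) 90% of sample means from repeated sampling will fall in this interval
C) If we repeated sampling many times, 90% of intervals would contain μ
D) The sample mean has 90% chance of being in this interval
C

A) Wrong — μ is fixed; the randomness lives in the interval, not in μ.
B) Wrong — coverage applies to intervals containing μ, not to future x̄ values.
C) Correct — this is the frequentist long-run coverage interpretation.
D) Wrong — x̄ is observed and sits in the interval by construction.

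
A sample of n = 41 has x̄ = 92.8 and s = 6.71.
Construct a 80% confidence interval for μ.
(91.43, 94.17)

t-interval (σ unknown):
df = n - 1 = 40
t* = 1.303 for 80% confidence

Margin of error = t* · s/√n = 1.303 · 6.71/√41 = 1.37

CI: (91.43, 94.17)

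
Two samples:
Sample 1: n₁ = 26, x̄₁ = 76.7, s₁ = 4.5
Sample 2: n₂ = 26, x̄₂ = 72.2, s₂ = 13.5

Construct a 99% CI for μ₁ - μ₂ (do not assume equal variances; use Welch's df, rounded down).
(-3.17, 12.17)

Difference: x̄₁ - x̄₂ = 4.50
SE = √(s₁²/n₁ + s₂²/n₂) = √(4.5²/26 + 13.5²/26) = 2.7908
df = 30.49 → 30 (Welch–Satterthwaite, rounded down)
t* = 2.750

CI: 4.50 ± 2.750 · 2.7908 = 4.50 ± 7.67 = (-3.17, 12.17)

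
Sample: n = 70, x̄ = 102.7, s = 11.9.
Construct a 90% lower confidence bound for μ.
μ ≥ 100.86

Lower bound (one-sided):
t* = 1.294 (one-sided for 90%)
Lower bound = x̄ - t* · s/√n = 102.7 - 1.294 · 11.9/√70 = 100.86

We are 90% confident that μ ≥ 100.86.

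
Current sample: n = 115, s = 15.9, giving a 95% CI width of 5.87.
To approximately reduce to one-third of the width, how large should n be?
n ≈ 1035

CI width ∝ 1/√n
To reduce width by factor 3, need √n to grow by 3 → need 3² = 9 times as many samples.

Current: n = 115, width = 5.87
New: n = 1035, width ≈ 1.94

Width reduced by factor of 5.87/1.94 = 3.03.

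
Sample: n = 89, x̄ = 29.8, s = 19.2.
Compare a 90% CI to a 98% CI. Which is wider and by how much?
98% CI is wider by 2.88

df = 88
90% CI: t* = 1.662, (26.42, 33.18), width = 2 · t* · s/√n = 6.76
98% CI: t* = 2.369, (24.98, 34.62), width = 2 · t* · s/√n = 9.64

The 98% CI is wider by 9.64 - 6.76 = 2.88.
Higher confidence requires a wider interval.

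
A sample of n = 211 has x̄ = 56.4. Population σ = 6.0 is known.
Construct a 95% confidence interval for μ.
(55.59, 57.21)

z-interval (σ known):
z* = 1.960 for 95% confidence

Margin of error = z* · σ/√n = 1.960 · 6.0/√211 = 0.81

CI: (56.4 - 0.81, 56.4 + 0.81) = (55.59, 57.21)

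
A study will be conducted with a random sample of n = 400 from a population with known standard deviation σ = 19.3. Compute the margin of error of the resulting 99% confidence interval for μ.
Margin of error = 2.49

Margin of error = z* · σ/√n
= 2.576 · 19.3/√400
= 2.576 · 19.3/20.0000
= 2.49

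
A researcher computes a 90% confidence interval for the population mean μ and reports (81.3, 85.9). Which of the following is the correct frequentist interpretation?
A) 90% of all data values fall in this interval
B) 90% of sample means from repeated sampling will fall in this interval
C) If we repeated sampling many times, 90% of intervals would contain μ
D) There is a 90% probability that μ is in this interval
C

A) Wrong — a CI is about the parameter μ, not individual data values.
B) Wrong — coverage applies to intervals containing μ, not to future x̄ values.
C) Correct — this is the frequentist long-run coverage interpretation.
D) Wrong — μ is fixed; the randomness lives in the interval, not in μ.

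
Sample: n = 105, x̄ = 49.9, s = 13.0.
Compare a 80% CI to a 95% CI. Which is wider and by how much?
95% CI is wider by 1.76

df = 104
80% CI: t* = 1.290, (48.26, 51.54), width = 2 · t* · s/√n = 3.27
95% CI: t* = 1.983, (47.38, 52.42), width = 2 · t* · s/√n = 5.03

The 95% CI is wider by 5.03 - 3.27 = 1.76.
Higher confidence requires a wider interval.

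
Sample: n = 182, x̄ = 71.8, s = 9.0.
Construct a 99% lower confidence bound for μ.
μ ≥ 70.23

Lower bound (one-sided):
t* = 2.347 (one-sided for 99%)
Lower bound = x̄ - t* · s/√n = 71.8 - 2.347 · 9.0/√182 = 70.23

We are 99% confident that μ ≥ 70.23.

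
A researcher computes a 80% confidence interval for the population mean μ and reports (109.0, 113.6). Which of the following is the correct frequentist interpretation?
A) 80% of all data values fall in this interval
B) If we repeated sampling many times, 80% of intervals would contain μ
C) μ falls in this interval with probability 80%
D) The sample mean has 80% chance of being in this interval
B

A) Wrong — a CI is about the parameter μ, not individual data values.
B) Correct — this is the frequentist long-run coverage interpretation.
C) Wrong — μ is fixed; the randomness lives in the interval, not in μ.
D) Wrong — x̄ is observed and sits in the interval by construction.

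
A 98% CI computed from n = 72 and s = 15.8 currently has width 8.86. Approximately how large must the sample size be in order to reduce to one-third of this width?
n ≈ 648

CI width ∝ 1/√n
To reduce width by factor 3, need √n to grow by 3 → need 3² = 9 times as many samples.

Current: n = 72, width = 8.86
New: n = 648, width ≈ 2.89

Width reduced by factor of 8.86/2.89 = 3.07.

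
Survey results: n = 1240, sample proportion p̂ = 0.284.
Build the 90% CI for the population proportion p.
(0.263, 0.305)

Proportion CI:
SE = √(p̂(1-p̂)/n) = √(0.284 · 0.716 / 1240) = 0.01281

z* = 1.645
Margin = z* · SE = 1.645 · 0.01281 = 0.0211

CI: 0.284 ± 0.0211 = (0.263, 0.305)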